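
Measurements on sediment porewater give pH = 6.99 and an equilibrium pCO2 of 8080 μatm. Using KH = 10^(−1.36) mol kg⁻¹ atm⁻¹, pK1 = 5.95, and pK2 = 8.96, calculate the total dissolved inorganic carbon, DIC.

DIC = 4.26 mmol/kg

[CO2*] = KH · pCO2 = 10^(−1.36) × 8080×10^-6 = 3.527×10^-4 mol/kg
α₀ = 1/(1 + K1/[H⁺] + K1K2/[H⁺]²) = 1/(1 + 10^+1.04 + 10^-0.93) = 0.08277
DIC = [CO2*]/α₀ = 3.527×10^-4 / 0.08277 = 4.26 mmol/kg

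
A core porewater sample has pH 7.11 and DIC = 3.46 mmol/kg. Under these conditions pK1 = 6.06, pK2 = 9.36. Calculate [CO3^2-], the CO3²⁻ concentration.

α₂ = 1 / (1 + [H⁺]/K2 + [H⁺]²/(K1K2)) = 1 / (1 + 10^+2.25 + 10^+1.20)
   = 1 / (1 + 177.83 + 15.849) = 1/194.68 = 0.005137
[CO3²⁻] = α₂ × DIC = 0.005137 × 3.46 = 0.0178 mmol/kg = 17.8 μmol/kg

[CO3²⁻] = 17.8 μmol/kg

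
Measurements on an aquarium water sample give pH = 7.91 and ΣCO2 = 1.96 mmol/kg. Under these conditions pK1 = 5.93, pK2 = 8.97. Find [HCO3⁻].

[HCO3⁻] = 1.79 mmol/kg

α₁ = 1 / (1 + [H⁺]/K1 + K2/[H⁺]) = 1 / (1 + 10^-1.98 + 10^-1.06)
   = 1 / (1 + 0.010471 + 0.087096) = 1/1.0976 = 0.9111
[HCO3⁻] = α₁ × DIC = 0.9111 × 1.96 = 1.79 mmol/kg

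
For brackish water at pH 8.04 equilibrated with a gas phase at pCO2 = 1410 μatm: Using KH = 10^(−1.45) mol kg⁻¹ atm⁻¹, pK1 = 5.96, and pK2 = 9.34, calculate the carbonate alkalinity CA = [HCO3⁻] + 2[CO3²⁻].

CA = 6.62 mmol/kg

[CO2*] = KH · pCO2 = 10^(−1.45) × 1410×10^-6 = 5.003×10^-5 mol/kg
α₀ = 1/(1 + K1/[H⁺] + K1K2/[H⁺]²) = 1/(1 + 10^+2.08 + 10^+0.78) = 0.007858
DIC = [CO2*]/α₀ = 5.003×10^-5 / 0.007858 = 6.366 mmol/kg
CA = (α₁ + 2α₂)·DIC = (0.9448 + 2×0.04735) × 6.366 = 6.62 mmol/kg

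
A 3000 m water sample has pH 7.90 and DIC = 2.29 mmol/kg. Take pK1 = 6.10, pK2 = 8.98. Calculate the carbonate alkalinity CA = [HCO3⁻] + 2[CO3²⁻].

CA = [HCO3⁻] + 2[CO3²⁻] = (α₁ + 2α₂)·DIC
At pH 7.90: [H⁺]/K1 = 10^-1.80 = 0.015849, K2/[H⁺] = 10^-1.08 = 0.083176
α₁ = 1/(1 + 0.015849 + 0.083176) = 1/1.0990 = 0.9099; α₂ = α₁·K2/[H⁺] = 0.07568
α₁ + 2α₂ = 1.0613
CA = 1.0613 × 2.29 = 2.43 mmol/kg

CA = 2.43 mmol/kg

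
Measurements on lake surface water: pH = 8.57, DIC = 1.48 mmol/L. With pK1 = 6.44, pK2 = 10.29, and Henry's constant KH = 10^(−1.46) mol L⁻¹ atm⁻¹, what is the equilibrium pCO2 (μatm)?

α₀ = 1 / (1 + K1/[H⁺] + K1K2/[H⁺]²) = 1 / (1 + 10^+2.13 + 10^+0.41)
   = 1 / (1 + 134.90 + 2.5704) = 1/138.47 = 0.007222
[CO2*] = α₀ × DIC = 0.007222 × 1.48 = 0.01069 mmol/L = 10.69 μmol/L
pCO2 = [CO2*]/KH = 1.069×10^-5 / 3.467×10^-2 = 308 μatm

pCO2 = 308 μatm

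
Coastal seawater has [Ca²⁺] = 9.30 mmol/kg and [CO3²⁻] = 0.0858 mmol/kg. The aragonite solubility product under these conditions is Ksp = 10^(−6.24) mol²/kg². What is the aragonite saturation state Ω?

Ω = 1.39

Ksp = 10^(−6.24) = 5.754×10^-7
Ω = [Ca²⁺][CO3²⁻]/Ksp = (9.30×10^-3)(0.0858×10^-3) / 5.754×10^-7 = 1.39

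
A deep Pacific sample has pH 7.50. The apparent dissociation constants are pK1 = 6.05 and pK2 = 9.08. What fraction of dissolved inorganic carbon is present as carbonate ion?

α₂ = 0.0248

α₂ = 1 / (1 + [H⁺]/K2 + [H⁺]²/(K1K2)) = 1 / (1 + 10^+1.58 + 10^+0.13)
   = 1 / (1 + 38.019 + 1.3490) = 1/40.368 = 0.02477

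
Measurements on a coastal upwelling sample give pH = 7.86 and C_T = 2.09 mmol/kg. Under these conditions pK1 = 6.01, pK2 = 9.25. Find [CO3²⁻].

α₂ = 1 / (1 + [H⁺]/K2 + [H⁺]²/(K1K2)) = 1 / (1 + 10^+1.39 + 10^-0.46)
   = 1 / (1 + 24.547 + 0.34674) = 1/25.894 = 0.03862
[CO3²⁻] = α₂ × DIC = 0.03862 × 2.09 = 0.0807 mmol/kg

[CO3²⁻] = 0.0807 mmol/kg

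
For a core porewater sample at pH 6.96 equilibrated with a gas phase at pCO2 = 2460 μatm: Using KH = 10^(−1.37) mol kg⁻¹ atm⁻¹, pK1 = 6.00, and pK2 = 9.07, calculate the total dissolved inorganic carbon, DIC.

[CO2*] = KH · pCO2 = 10^(−1.37) × 2460×10^-6 = 1.049×10^-4 mol/kg
α₀ = 1/(1 + K1/[H⁺] + K1K2/[H⁺]²) = 1/(1 + 10^+0.96 + 10^-1.15) = 0.09813
DIC = [CO2*]/α₀ = 1.049×10^-4 / 0.09813 = 1.07 mmol/kg

DIC = 1.07 mmol/kg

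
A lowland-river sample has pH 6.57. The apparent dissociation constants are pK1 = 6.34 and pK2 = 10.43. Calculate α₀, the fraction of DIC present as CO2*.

α₀ = 0.371

α₀ = 1 / (1 + K1/[H⁺] + K1K2/[H⁺]²) = 1 / (1 + 10^+0.23 + 10^-3.63)
   = 1 / (1 + 1.6982 + 0.00023442) = 1/2.6985 = 0.3706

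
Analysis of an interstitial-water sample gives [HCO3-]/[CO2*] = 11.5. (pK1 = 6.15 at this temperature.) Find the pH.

pH = 7.21

From K1 = [H⁺][HCO3-]/[CO2*]:  pH = pK1 + log₁₀([HCO3-]/[CO2*])
log₁₀(11.5) = +1.061
pH = 6.15 + (+1.061) = 7.21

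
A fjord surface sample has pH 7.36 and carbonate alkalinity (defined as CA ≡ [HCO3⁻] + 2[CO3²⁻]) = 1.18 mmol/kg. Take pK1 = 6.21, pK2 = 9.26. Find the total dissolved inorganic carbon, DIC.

DIC = 1.25 mmol/kg

CA = [HCO3⁻] + 2[CO3²⁻] = (α₁ + 2α₂)·DIC
At pH 7.36: [H⁺]/K1 = 10^-1.15 = 0.070795, K2/[H⁺] = 10^-1.90 = 0.012589
α₁ = 1/(1 + 0.070795 + 0.012589) = 1/1.0834 = 0.9230; α₂ = α₁·K2/[H⁺] = 0.01162
α₁ + 2α₂ = 0.9463
DIC = CA / (α₁ + 2α₂) = 1.18 / 0.9463 = 1.25 mmol/kg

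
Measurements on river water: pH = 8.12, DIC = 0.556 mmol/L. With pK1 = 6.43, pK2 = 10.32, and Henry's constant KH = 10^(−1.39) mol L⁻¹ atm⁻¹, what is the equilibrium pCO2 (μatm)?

pCO2 = 271 μatm

α₀ = 1 / (1 + K1/[H⁺] + K1K2/[H⁺]²) = 1 / (1 + 10^+1.69 + 10^-0.51)
   = 1 / (1 + 48.978 + 0.30903) = 1/50.287 = 0.01989
[CO2*] = α₀ × DIC = 0.01989 × 0.556 = 0.01106 mmol/L = 11.06 μmol/L
pCO2 = [CO2*]/KH = 1.106×10^-5 / 4.074×10^-2 = 271 μatm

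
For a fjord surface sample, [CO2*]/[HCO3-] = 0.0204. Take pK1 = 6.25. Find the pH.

From K1 = [H⁺][HCO3-]/[CO2*]:  pH = pK1 − log₁₀([CO2*]/[HCO3-])
log₁₀(0.0204) = -1.690
pH = 6.25 − (-1.690) = 7.94

pH = 7.94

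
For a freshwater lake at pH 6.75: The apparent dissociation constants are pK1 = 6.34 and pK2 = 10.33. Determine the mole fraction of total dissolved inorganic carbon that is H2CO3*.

α₀ = 0.280

α₀ = 1 / (1 + K1/[H⁺] + K1K2/[H⁺]²) = 1 / (1 + 10^+0.41 + 10^-3.17)
   = 1 / (1 + 2.5704 + 0.00067608) = 1/3.5711 = 0.2800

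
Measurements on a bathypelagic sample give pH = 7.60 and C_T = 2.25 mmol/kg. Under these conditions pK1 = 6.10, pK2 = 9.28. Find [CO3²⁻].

[CO3²⁻] = 0.0447 mmol/kg

α₂ = 1 / (1 + [H⁺]/K2 + [H⁺]²/(K1K2)) = 1 / (1 + 10^+1.68 + 10^+0.18)
   = 1 / (1 + 47.863 + 1.5136) = 1/50.377 = 0.01985
[CO3²⁻] = α₂ × DIC = 0.01985 × 2.25 = 0.0447 mmol/kg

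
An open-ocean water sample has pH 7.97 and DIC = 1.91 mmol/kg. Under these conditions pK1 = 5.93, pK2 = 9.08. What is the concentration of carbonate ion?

[CO3²⁻] = 0.136 mmol/kg

α₂ = 1 / (1 + [H⁺]/K2 + [H⁺]²/(K1K2)) = 1 / (1 + 10^+1.11 + 10^-0.93)
   = 1 / (1 + 12.882 + 0.11749) = 1/14.000 = 0.07143
[CO3²⁻] = α₂ × DIC = 0.07143 × 1.91 = 0.136 mmol/kg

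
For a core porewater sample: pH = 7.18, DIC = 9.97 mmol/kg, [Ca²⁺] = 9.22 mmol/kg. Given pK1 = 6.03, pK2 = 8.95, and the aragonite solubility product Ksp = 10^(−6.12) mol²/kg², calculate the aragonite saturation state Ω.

α₂ = 1 / (1 + [H⁺]/K2 + [H⁺]²/(K1K2)) = 1 / (1 + 10^+1.77 + 10^+0.62)
   = 1 / (1 + 58.884 + 4.1687) = 1/64.053 = 0.01561
[CO3²⁻] = α₂ × DIC = 0.01561 × 9.97 = 0.1557 mmol/kg
Ksp = 10^(−6.12) = 7.586×10^-7
Ω = [Ca²⁺][CO3²⁻]/Ksp = (9.22×10^-3)(1.557×10^-4) / 7.586×10^-7 = 1.89

Ω = 1.89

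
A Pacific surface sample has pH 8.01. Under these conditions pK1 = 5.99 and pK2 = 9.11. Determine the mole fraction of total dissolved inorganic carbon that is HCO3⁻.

α₁ = 0.918

α₁ = 1 / (1 + [H⁺]/K1 + K2/[H⁺]) = 1 / (1 + 10^-2.02 + 10^-1.10)
   = 1 / (1 + 0.0095499 + 0.079433) = 1/1.0890 = 0.9183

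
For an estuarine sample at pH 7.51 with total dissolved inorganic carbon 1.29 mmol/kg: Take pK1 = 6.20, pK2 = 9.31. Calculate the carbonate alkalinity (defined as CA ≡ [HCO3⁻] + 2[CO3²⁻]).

CA = 1.25 mmol/kg

CA = [HCO3⁻] + 2[CO3²⁻] = (α₁ + 2α₂)·DIC
At pH 7.51: [H⁺]/K1 = 10^-1.31 = 0.048978, K2/[H⁺] = 10^-1.80 = 0.015849
α₁ = 1/(1 + 0.048978 + 0.015849) = 1/1.0648 = 0.9391; α₂ = α₁·K2/[H⁺] = 0.01488
α₁ + 2α₂ = 0.9689
CA = 0.9689 × 1.29 = 1.25 mmol/kg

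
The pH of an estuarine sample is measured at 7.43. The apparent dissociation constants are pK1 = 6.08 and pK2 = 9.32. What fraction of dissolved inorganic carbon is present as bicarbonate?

α₁ = 1 / (1 + [H⁺]/K1 + K2/[H⁺]) = 1 / (1 + 10^-1.35 + 10^-1.89)
   = 1 / (1 + 0.044668 + 0.012882) = 1/1.0576 = 0.9456

α₁ = 0.946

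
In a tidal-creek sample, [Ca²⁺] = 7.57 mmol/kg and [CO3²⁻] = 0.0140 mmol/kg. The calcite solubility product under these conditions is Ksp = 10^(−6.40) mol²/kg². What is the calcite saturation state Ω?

Ksp = 10^(−6.40) = 3.981×10^-7
Ω = [Ca²⁺][CO3²⁻]/Ksp = (7.57×10^-3)(0.0140×10^-3) / 3.981×10^-7 = 0.266

Ω = 0.266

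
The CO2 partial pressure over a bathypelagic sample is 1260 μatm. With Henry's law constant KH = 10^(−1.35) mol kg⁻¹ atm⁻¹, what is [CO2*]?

KH = 10^(−1.35) = 4.467×10^-2 mol kg⁻¹ atm⁻¹
[CO2*] = KH · pCO2 = 4.467×10^-2 × 1260×10^-6 atm = 5.63×10^-5 mol/kg

[CO2*] = 56.3 μmol/kg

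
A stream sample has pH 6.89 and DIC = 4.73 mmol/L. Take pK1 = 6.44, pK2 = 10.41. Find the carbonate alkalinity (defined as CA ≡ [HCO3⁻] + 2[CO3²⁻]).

CA = 3.49 mmol/L

CA = [HCO3⁻] + 2[CO3²⁻] = (α₁ + 2α₂)·DIC
At pH 6.89: [H⁺]/K1 = 10^-0.45 = 0.35481, K2/[H⁺] = 10^-3.52 = 0.00030200
α₁ = 1/(1 + 0.35481 + 0.00030200) = 1/1.3551 = 0.7379; α₂ = α₁·K2/[H⁺] = 0.0002229
α₁ + 2α₂ = 0.7384
CA = 0.7384 × 4.73 = 3.49 mmol/L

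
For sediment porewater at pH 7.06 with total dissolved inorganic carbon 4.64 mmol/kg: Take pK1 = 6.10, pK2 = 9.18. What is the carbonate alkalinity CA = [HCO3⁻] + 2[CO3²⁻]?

CA = [HCO3⁻] + 2[CO3²⁻] = (α₁ + 2α₂)·DIC
At pH 7.06: [H⁺]/K1 = 10^-0.96 = 0.10965, K2/[H⁺] = 10^-2.12 = 0.0075858
α₁ = 1/(1 + 0.10965 + 0.0075858) = 1/1.1172 = 0.8951; α₂ = α₁·K2/[H⁺] = 0.006790
α₁ + 2α₂ = 0.9086
CA = 0.9086 × 4.64 = 4.22 mmol/kg

CA = 4.22 mmol/kg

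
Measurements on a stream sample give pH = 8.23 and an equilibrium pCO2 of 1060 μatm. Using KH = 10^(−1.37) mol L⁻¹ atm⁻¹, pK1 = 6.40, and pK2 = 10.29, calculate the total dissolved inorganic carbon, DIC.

DIC = 3.13 mmol/L

[CO2*] = KH · pCO2 = 10^(−1.37) × 1060×10^-6 = 4.522×10^-5 mol/L
α₀ = 1/(1 + K1/[H⁺] + K1K2/[H⁺]²) = 1/(1 + 10^+1.83 + 10^-0.23) = 0.01445
DIC = [CO2*]/α₀ = 4.522×10^-5 / 0.01445 = 3.13 mmol/L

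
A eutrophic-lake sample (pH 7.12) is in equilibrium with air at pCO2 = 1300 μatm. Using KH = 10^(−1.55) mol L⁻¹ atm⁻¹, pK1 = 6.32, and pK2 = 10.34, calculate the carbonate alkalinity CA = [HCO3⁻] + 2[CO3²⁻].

[CO2*] = KH · pCO2 = 10^(−1.55) × 1300×10^-6 = 3.664×10^-5 mol/L
α₀ = 1/(1 + K1/[H⁺] + K1K2/[H⁺]²) = 1/(1 + 10^+0.80 + 10^-2.42) = 0.1367
DIC = [CO2*]/α₀ = 3.664×10^-5 / 0.1367 = 0.2680 mmol/L
CA = (α₁ + 2α₂)·DIC = (0.8627 + 2×0.0005199) × 0.2680 = 0.231 mmol/L

CA = 0.231 mmol/L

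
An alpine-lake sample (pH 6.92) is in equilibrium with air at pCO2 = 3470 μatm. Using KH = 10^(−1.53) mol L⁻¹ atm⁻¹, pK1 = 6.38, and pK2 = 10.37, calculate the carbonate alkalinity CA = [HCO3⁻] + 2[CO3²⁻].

[CO2*] = KH · pCO2 = 10^(−1.53) × 3470×10^-6 = 1.024×10^-4 mol/L
α₀ = 1/(1 + K1/[H⁺] + K1K2/[H⁺]²) = 1/(1 + 10^+0.54 + 10^-2.91) = 0.2238
DIC = [CO2*]/α₀ = 1.024×10^-4 / 0.2238 = 0.4576 mmol/L
CA = (α₁ + 2α₂)·DIC = (0.7759 + 2×0.0002753) × 0.4576 = 0.355 mmol/L

CA = 0.355 mmol/L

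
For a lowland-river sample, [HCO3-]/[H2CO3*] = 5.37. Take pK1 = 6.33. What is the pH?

pH = 7.06

From K1 = [H⁺][HCO3-]/[H2CO3*]:  pH = pK1 + log₁₀([HCO3-]/[H2CO3*])
log₁₀(5.37) = +0.730
pH = 6.33 + (+0.730) = 7.06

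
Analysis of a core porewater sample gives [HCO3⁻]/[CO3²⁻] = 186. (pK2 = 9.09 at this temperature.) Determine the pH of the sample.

From K2 = [H⁺][CO3²⁻]/[HCO3⁻]:  pH = pK2 − log₁₀([HCO3⁻]/[CO3²⁻])
log₁₀(186) = +2.270
pH = 9.09 − (+2.270) = 6.82

pH = 6.82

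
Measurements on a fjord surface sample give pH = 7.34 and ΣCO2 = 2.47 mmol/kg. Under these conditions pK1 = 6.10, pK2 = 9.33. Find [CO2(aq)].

[CO2*] = 0.133 mmol/kg

α₀ = 1 / (1 + K1/[H⁺] + K1K2/[H⁺]²) = 1 / (1 + 10^+1.24 + 10^-0.75)
   = 1 / (1 + 17.378 + 0.17783) = 1/18.556 = 0.05389
[CO2*] = α₀ × DIC = 0.05389 × 2.47 = 0.133 mmol/kg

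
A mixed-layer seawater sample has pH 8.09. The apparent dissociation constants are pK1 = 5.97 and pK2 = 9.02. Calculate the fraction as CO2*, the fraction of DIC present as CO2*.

α₀ = 0.00674

α₀ = 1 / (1 + K1/[H⁺] + K1K2/[H⁺]²) = 1 / (1 + 10^+2.12 + 10^+1.19)
   = 1 / (1 + 131.83 + 15.488) = 1/148.31 = 0.006742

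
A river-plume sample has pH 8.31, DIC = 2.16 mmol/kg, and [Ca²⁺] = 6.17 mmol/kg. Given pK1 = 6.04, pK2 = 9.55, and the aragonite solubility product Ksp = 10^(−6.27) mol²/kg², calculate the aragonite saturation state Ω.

α₂ = 1 / (1 + [H⁺]/K2 + [H⁺]²/(K1K2)) = 1 / (1 + 10^+1.24 + 10^-1.03)
   = 1 / (1 + 17.378 + 0.093325) = 1/18.471 = 0.05414
[CO3²⁻] = α₂ × DIC = 0.05414 × 2.16 = 0.1169 mmol/kg
Ksp = 10^(−6.27) = 5.370×10^-7
Ω = [Ca²⁺][CO3²⁻]/Ksp = (6.17×10^-3)(1.169×10^-4) / 5.370×10^-7 = 1.34

Ω = 1.34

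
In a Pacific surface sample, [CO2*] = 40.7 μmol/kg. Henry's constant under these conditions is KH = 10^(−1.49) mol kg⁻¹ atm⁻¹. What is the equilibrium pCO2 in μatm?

KH = 10^(−1.49) = 3.236×10^-2 mol kg⁻¹ atm⁻¹
pCO2 = [CO2*]/KH = 40.7×10^-6 / 3.236×10^-2 = 1.26×10^-3 atm = 1260 μatm

pCO2 = 1260 μatm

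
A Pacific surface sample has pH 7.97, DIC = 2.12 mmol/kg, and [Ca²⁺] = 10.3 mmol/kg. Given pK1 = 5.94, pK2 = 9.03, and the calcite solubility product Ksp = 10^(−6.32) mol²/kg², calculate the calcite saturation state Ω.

Ω = 3.62

α₂ = 1 / (1 + [H⁺]/K2 + [H⁺]²/(K1K2)) = 1 / (1 + 10^+1.06 + 10^-0.97)
   = 1 / (1 + 11.482 + 0.10715) = 1/12.589 = 0.07944
[CO3²⁻] = α₂ × DIC = 0.07944 × 2.12 = 0.1684 mmol/kg
Ksp = 10^(−6.32) = 4.786×10^-7
Ω = [Ca²⁺][CO3²⁻]/Ksp = (10.3×10^-3)(1.684×10^-4) / 4.786×10^-7 = 3.62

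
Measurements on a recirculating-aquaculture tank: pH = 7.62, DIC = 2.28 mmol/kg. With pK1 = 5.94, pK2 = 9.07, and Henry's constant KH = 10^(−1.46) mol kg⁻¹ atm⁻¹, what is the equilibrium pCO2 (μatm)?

pCO2 = 1300 μatm

α₀ = 1 / (1 + K1/[H⁺] + K1K2/[H⁺]²) = 1 / (1 + 10^+1.68 + 10^+0.23)
   = 1 / (1 + 47.863 + 1.6982) = 1/50.561 = 0.01978
[CO2*] = α₀ × DIC = 0.01978 × 2.28 = 0.04509 mmol/kg
pCO2 = [CO2*]/KH = 4.509×10^-5 / 3.467×10^-2 = 1300 μatm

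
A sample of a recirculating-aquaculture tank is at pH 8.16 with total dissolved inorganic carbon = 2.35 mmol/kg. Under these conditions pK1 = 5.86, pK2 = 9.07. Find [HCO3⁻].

α₁ = 1 / (1 + [H⁺]/K1 + K2/[H⁺]) = 1 / (1 + 10^-2.30 + 10^-0.91)
   = 1 / (1 + 0.0050119 + 0.12303) = 1/1.1280 = 0.8865
[HCO3⁻] = α₁ × DIC = 0.8865 × 2.35 = 2.08 mmol/kg

[HCO3⁻] = 2.08 mmol/kg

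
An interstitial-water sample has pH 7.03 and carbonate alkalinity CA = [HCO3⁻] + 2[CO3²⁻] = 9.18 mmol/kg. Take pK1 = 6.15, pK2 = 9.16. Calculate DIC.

DIC = 10.3 mmol/kg

CA = [HCO3⁻] + 2[CO3²⁻] = (α₁ + 2α₂)·DIC
At pH 7.03: [H⁺]/K1 = 10^-0.88 = 0.13183, K2/[H⁺] = 10^-2.13 = 0.0074131
α₁ = 1/(1 + 0.13183 + 0.0074131) = 1/1.1392 = 0.8778; α₂ = α₁·K2/[H⁺] = 0.006507
α₁ + 2α₂ = 0.8908
DIC = CA / (α₁ + 2α₂) = 9.18 / 0.8908 = 10.3 mmol/kg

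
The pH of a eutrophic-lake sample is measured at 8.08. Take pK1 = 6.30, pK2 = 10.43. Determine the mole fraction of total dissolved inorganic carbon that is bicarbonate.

α₁ = 1 / (1 + [H⁺]/K1 + K2/[H⁺]) = 1 / (1 + 10^-1.78 + 10^-2.35)
   = 1 / (1 + 0.016596 + 0.0044668) = 1/1.0211 = 0.9794

α₁ = 0.979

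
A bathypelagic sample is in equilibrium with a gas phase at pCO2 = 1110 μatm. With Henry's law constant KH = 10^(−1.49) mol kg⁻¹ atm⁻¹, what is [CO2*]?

KH = 10^(−1.49) = 3.236×10^-2 mol kg⁻¹ atm⁻¹
[CO2*] = KH · pCO2 = 3.236×10^-2 × 1110×10^-6 atm = 3.59×10^-5 mol/kg

[CO2*] = 35.9 μmol/kg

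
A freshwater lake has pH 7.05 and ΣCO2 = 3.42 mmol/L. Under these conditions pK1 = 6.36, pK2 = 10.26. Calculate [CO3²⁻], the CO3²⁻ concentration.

α₂ = 1 / (1 + [H⁺]/K2 + [H⁺]²/(K1K2)) = 1 / (1 + 10^+3.21 + 10^+2.52)
   = 1 / (1 + 1621.8 + 331.13) = 1/1953.9 = 0.0005118
[CO3²⁻] = α₂ × DIC = 0.0005118 × 3.42 = 0.00175 mmol/L = 1.75 μmol/L

[CO3²⁻] = 1.75 μmol/L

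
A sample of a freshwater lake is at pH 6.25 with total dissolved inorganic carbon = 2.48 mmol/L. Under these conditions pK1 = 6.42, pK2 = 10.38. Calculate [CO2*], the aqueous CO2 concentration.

α₀ = 1 / (1 + K1/[H⁺] + K1K2/[H⁺]²) = 1 / (1 + 10^-0.17 + 10^-4.30)
   = 1 / (1 + 0.67608 + 5.0119×10^-5) = 1/1.6761 = 0.5966
[CO2*] = α₀ × DIC = 0.5966 × 2.48 = 1.48 mmol/L

[CO2*] = 1.48 mmol/L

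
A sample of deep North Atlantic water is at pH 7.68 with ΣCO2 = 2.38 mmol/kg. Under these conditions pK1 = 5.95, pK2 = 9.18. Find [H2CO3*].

[CO2*] = 0.0422 mmol/kg

α₀ = 1 / (1 + K1/[H⁺] + K1K2/[H⁺]²) = 1 / (1 + 10^+1.73 + 10^+0.23)
   = 1 / (1 + 53.703 + 1.6982) = 1/56.401 = 0.01773
[CO2*] = α₀ × DIC = 0.01773 × 2.38 = 0.0422 mmol/kg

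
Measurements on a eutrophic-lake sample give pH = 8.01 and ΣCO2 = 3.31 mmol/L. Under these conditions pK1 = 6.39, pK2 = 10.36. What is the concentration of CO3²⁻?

α₂ = 1 / (1 + [H⁺]/K2 + [H⁺]²/(K1K2)) = 1 / (1 + 10^+2.35 + 10^+0.73)
   = 1 / (1 + 223.87 + 5.3703) = 1/230.24 = 0.004343
[CO3²⁻] = α₂ × DIC = 0.004343 × 3.31 = 0.0144 mmol/L = 14.4 μmol/L

[CO3²⁻] = 14.4 μmol/L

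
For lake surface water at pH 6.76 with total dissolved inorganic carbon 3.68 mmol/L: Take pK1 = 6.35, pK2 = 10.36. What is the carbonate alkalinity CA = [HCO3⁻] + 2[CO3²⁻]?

CA = 2.65 mmol/L

CA = [HCO3⁻] + 2[CO3²⁻] = (α₁ + 2α₂)·DIC
At pH 6.76: [H⁺]/K1 = 10^-0.41 = 0.38905, K2/[H⁺] = 10^-3.60 = 0.00025119
α₁ = 1/(1 + 0.38905 + 0.00025119) = 1/1.3893 = 0.7198; α₂ = α₁·K2/[H⁺] = 0.0001808
α₁ + 2α₂ = 0.7202
CA = 0.7202 × 3.68 = 2.65 mmol/L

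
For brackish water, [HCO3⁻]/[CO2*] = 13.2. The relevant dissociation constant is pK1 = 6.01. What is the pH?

From K1 = [H⁺][HCO3⁻]/[CO2*]:  pH = pK1 + log₁₀([HCO3⁻]/[CO2*])
log₁₀(13.2) = +1.121
pH = 6.01 + (+1.121) = 7.13

pH = 7.13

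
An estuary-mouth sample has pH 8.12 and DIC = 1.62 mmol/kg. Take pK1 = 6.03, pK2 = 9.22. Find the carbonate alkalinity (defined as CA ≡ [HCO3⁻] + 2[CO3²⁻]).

CA = [HCO3⁻] + 2[CO3²⁻] = (α₁ + 2α₂)·DIC
At pH 8.12: [H⁺]/K1 = 10^-2.09 = 0.0081283, K2/[H⁺] = 10^-1.10 = 0.079433
α₁ = 1/(1 + 0.0081283 + 0.079433) = 1/1.0876 = 0.9195; α₂ = α₁·K2/[H⁺] = 0.07304
α₁ + 2α₂ = 1.0656
CA = 1.0656 × 1.62 = 1.73 mmol/kg

CA = 1.73 mmol/kg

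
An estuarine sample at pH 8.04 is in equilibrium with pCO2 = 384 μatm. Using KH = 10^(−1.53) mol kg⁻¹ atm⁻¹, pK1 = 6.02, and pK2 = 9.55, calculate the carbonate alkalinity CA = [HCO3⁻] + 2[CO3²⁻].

[CO2*] = KH · pCO2 = 10^(−1.53) × 384×10^-6 = 1.133×10^-5 mol/kg
α₀ = 1/(1 + K1/[H⁺] + K1K2/[H⁺]²) = 1/(1 + 10^+2.02 + 10^+0.51) = 0.009179
DIC = [CO2*]/α₀ = 1.133×10^-5 / 0.009179 = 1.235 mmol/kg
CA = (α₁ + 2α₂)·DIC = (0.9611 + 2×0.02970) × 1.235 = 1.26 mmol/kg

CA = 1.26 mmol/kg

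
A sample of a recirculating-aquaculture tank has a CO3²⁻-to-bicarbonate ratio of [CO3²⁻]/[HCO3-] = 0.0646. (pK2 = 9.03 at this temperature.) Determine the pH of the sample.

From K2 = [H⁺][CO3²⁻]/[HCO3-]:  pH = pK2 + log₁₀([CO3²⁻]/[HCO3-])
log₁₀(0.0646) = -1.190
pH = 9.03 + (-1.190) = 7.84

pH = 7.84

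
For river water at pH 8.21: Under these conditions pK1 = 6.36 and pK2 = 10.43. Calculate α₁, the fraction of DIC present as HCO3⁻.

α₁ = 0.980

α₁ = 1 / (1 + [H⁺]/K1 + K2/[H⁺]) = 1 / (1 + 10^-1.85 + 10^-2.22)
   = 1 / (1 + 0.014125 + 0.0060256) = 1/1.0202 = 0.9802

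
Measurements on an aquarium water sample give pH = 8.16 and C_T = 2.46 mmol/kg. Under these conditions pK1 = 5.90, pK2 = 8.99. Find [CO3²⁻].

α₂ = 1 / (1 + [H⁺]/K2 + [H⁺]²/(K1K2)) = 1 / (1 + 10^+0.83 + 10^-1.43)
   = 1 / (1 + 6.7608 + 0.037154) = 1/7.7980 = 0.1282
[CO3²⁻] = α₂ × DIC = 0.1282 × 2.46 = 0.315 mmol/kg

[CO3²⁻] = 0.315 mmol/kg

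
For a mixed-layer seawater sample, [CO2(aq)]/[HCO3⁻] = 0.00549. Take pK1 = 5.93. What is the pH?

pH = 8.19

From K1 = [H⁺][HCO3⁻]/[CO2(aq)]:  pH = pK1 − log₁₀([CO2(aq)]/[HCO3⁻])
log₁₀(0.00549) = -2.260
pH = 5.93 − (-2.260) = 8.19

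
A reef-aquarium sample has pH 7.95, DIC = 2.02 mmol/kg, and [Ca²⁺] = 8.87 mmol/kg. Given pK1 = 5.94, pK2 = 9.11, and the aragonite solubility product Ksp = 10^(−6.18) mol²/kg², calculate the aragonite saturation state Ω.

α₂ = 1 / (1 + [H⁺]/K2 + [H⁺]²/(K1K2)) = 1 / (1 + 10^+1.16 + 10^-0.85)
   = 1 / (1 + 14.454 + 0.14125) = 1/15.596 = 0.06412
[CO3²⁻] = α₂ × DIC = 0.06412 × 2.02 = 0.1295 mmol/kg
Ksp = 10^(−6.18) = 6.607×10^-7
Ω = [Ca²⁺][CO3²⁻]/Ksp = (8.87×10^-3)(1.295×10^-4) / 6.607×10^-7 = 1.74

Ω = 1.74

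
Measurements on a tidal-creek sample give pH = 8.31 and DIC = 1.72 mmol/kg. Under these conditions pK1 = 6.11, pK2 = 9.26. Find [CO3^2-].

[CO3²⁻] = 0.173 mmol/kg

α₂ = 1 / (1 + [H⁺]/K2 + [H⁺]²/(K1K2)) = 1 / (1 + 10^+0.95 + 10^-1.25)
   = 1 / (1 + 8.9125 + 0.056234) = 1/9.9687 = 0.1003
[CO3²⁻] = α₂ × DIC = 0.1003 × 1.72 = 0.173 mmol/kg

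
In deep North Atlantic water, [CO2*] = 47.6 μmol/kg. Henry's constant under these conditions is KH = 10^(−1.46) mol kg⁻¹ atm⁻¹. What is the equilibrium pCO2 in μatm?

KH = 10^(−1.46) = 3.467×10^-2 mol kg⁻¹ atm⁻¹
pCO2 = [CO2*]/KH = 47.6×10^-6 / 3.467×10^-2 = 1.37×10^-3 atm = 1370 μatm

pCO2 = 1370 μatm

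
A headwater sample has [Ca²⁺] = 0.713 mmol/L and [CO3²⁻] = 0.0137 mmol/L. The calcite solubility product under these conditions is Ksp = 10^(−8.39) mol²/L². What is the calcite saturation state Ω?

Ω = 2.40

Ksp = 10^(−8.39) = 4.074×10^-9
Ω = [Ca²⁺][CO3²⁻]/Ksp = (0.713×10^-3)(0.0137×10^-3) / 4.074×10^-9 = 2.40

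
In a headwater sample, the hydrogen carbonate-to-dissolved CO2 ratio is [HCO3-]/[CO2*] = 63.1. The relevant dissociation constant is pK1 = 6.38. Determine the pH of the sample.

pH = 8.18

From K1 = [H⁺][HCO3-]/[CO2*]:  pH = pK1 + log₁₀([HCO3-]/[CO2*])
log₁₀(63.1) = +1.800
pH = 6.38 + (+1.800) = 8.18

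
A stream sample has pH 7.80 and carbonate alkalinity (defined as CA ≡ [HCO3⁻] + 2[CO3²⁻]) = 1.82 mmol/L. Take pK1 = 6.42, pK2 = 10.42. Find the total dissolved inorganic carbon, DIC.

DIC = 1.89 mmol/L

CA = [HCO3⁻] + 2[CO3²⁻] = (α₁ + 2α₂)·DIC
At pH 7.80: [H⁺]/K1 = 10^-1.38 = 0.041687, K2/[H⁺] = 10^-2.62 = 0.0023988
α₁ = 1/(1 + 0.041687 + 0.0023988) = 1/1.0441 = 0.9578; α₂ = α₁·K2/[H⁺] = 0.002298
α₁ + 2α₂ = 0.9624
DIC = CA / (α₁ + 2α₂) = 1.82 / 0.9624 = 1.89 mmol/L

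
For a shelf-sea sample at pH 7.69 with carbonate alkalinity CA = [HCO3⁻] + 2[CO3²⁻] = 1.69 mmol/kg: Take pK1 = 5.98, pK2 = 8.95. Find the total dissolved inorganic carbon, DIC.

CA = [HCO3⁻] + 2[CO3²⁻] = (α₁ + 2α₂)·DIC
At pH 7.69: [H⁺]/K1 = 10^-1.71 = 0.019498, K2/[H⁺] = 10^-1.26 = 0.054954
α₁ = 1/(1 + 0.019498 + 0.054954) = 1/1.0745 = 0.9307; α₂ = α₁·K2/[H⁺] = 0.05115
α₁ + 2α₂ = 1.0330
DIC = CA / (α₁ + 2α₂) = 1.69 / 1.0330 = 1.64 mmol/kg

DIC = 1.64 mmol/kg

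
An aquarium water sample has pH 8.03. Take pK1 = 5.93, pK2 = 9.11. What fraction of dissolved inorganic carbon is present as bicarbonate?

α₁ = 1 / (1 + [H⁺]/K1 + K2/[H⁺]) = 1 / (1 + 10^-2.10 + 10^-1.08)
   = 1 / (1 + 0.0079433 + 0.083176) = 1/1.0911 = 0.9165

α₁ = 0.916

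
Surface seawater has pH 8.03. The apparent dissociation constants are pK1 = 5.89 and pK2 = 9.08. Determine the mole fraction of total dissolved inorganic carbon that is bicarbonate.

α₁ = 0.912

α₁ = 1 / (1 + [H⁺]/K1 + K2/[H⁺]) = 1 / (1 + 10^-2.14 + 10^-1.05)
   = 1 / (1 + 0.0072444 + 0.089125) = 1/1.0964 = 0.9121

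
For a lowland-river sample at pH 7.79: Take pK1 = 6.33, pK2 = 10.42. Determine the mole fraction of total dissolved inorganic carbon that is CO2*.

α₀ = 0.0334

α₀ = 1 / (1 + K1/[H⁺] + K1K2/[H⁺]²) = 1 / (1 + 10^+1.46 + 10^-1.17)
   = 1 / (1 + 28.840 + 0.067608) = 1/29.908 = 0.03344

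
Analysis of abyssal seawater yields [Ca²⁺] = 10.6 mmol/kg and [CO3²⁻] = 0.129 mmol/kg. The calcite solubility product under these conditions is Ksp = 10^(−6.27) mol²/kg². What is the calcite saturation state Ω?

Ksp = 10^(−6.27) = 5.370×10^-7
Ω = [Ca²⁺][CO3²⁻]/Ksp = (10.6×10^-3)(0.129×10^-3) / 5.370×10^-7 = 2.55

Ω = 2.55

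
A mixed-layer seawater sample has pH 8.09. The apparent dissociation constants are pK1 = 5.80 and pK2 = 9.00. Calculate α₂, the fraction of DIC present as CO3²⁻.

α₂ = 0.109

α₂ = 1 / (1 + [H⁺]/K2 + [H⁺]²/(K1K2)) = 1 / (1 + 10^+0.91 + 10^-1.38)
   = 1 / (1 + 8.1283 + 0.041687) = 1/9.1700 = 0.1091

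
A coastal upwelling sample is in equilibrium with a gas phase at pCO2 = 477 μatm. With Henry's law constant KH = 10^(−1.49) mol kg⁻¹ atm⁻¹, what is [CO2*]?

[CO2*] = 15.4 μmol/kg

KH = 10^(−1.49) = 3.236×10^-2 mol kg⁻¹ atm⁻¹
[CO2*] = KH · pCO2 = 3.236×10^-2 × 477×10^-6 atm = 1.54×10^-5 mol/kg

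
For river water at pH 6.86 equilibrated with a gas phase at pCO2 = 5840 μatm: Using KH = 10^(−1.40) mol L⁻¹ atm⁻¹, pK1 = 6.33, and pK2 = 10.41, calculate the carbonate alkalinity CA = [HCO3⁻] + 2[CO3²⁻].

CA = 0.788 mmol/L

[CO2*] = KH · pCO2 = 10^(−1.40) × 5840×10^-6 = 2.325×10^-4 mol/L
α₀ = 1/(1 + K1/[H⁺] + K1K2/[H⁺]²) = 1/(1 + 10^+0.53 + 10^-3.02) = 0.2278
DIC = [CO2*]/α₀ = 2.325×10^-4 / 0.2278 = 1.021 mmol/L
CA = (α₁ + 2α₂)·DIC = (0.7720 + 2×0.0002176) × 1.021 = 0.788 mmol/L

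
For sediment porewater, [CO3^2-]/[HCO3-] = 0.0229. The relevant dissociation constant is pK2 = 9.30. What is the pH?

pH = 7.66

From K2 = [H⁺][CO3^2-]/[HCO3-]:  pH = pK2 + log₁₀([CO3^2-]/[HCO3-])
log₁₀(0.0229) = -1.640
pH = 9.30 + (-1.640) = 7.66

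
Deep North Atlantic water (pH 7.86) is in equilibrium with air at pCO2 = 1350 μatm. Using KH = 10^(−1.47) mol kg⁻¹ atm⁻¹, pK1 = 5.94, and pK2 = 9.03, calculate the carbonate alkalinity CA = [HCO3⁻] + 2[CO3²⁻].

CA = 4.32 mmol/kg

[CO2*] = KH · pCO2 = 10^(−1.47) × 1350×10^-6 = 4.574×10^-5 mol/kg
α₀ = 1/(1 + K1/[H⁺] + K1K2/[H⁺]²) = 1/(1 + 10^+1.92 + 10^+0.75) = 0.01114
DIC = [CO2*]/α₀ = 4.574×10^-5 / 0.01114 = 4.108 mmol/kg
CA = (α₁ + 2α₂)·DIC = (0.9262 + 2×0.06262) × 4.108 = 4.32 mmol/kg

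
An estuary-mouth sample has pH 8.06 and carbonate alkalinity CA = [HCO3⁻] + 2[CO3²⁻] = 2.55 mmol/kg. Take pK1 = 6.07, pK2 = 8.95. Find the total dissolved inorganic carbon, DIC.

CA = [HCO3⁻] + 2[CO3²⁻] = (α₁ + 2α₂)·DIC
At pH 8.06: [H⁺]/K1 = 10^-1.99 = 0.010233, K2/[H⁺] = 10^-0.89 = 0.12882
α₁ = 1/(1 + 0.010233 + 0.12882) = 1/1.1391 = 0.8779; α₂ = α₁·K2/[H⁺] = 0.1131
α₁ + 2α₂ = 1.1041
DIC = CA / (α₁ + 2α₂) = 2.55 / 1.1041 = 2.31 mmol/kg

DIC = 2.31 mmol/kg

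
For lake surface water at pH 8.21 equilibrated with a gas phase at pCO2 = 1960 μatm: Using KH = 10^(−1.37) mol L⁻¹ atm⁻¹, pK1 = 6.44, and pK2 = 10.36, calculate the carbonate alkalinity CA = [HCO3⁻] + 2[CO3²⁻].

[CO2*] = KH · pCO2 = 10^(−1.37) × 1960×10^-6 = 8.361×10^-5 mol/L
α₀ = 1/(1 + K1/[H⁺] + K1K2/[H⁺]²) = 1/(1 + 10^+1.77 + 10^-0.38) = 0.01658
DIC = [CO2*]/α₀ = 8.361×10^-5 / 0.01658 = 5.042 mmol/L
CA = (α₁ + 2α₂)·DIC = (0.9765 + 2×0.006913) × 5.042 = 4.99 mmol/L

CA = 4.99 mmol/L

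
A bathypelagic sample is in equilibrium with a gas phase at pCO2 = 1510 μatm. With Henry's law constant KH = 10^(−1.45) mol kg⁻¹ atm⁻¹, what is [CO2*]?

KH = 10^(−1.45) = 3.548×10^-2 mol kg⁻¹ atm⁻¹
[CO2*] = KH · pCO2 = 3.548×10^-2 × 1510×10^-6 atm = 5.36×10^-5 mol/kg

[CO2*] = 53.6 μmol/kg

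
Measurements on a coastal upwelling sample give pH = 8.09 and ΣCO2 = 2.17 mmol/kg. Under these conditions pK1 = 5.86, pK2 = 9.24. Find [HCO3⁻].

[HCO3⁻] = 2.02 mmol/kg

α₁ = 1 / (1 + [H⁺]/K1 + K2/[H⁺]) = 1 / (1 + 10^-2.23 + 10^-1.15)
   = 1 / (1 + 0.0058884 + 0.070795) = 1/1.0767 = 0.9288
[HCO3⁻] = α₁ × DIC = 0.9288 × 2.17 = 2.02 mmol/kg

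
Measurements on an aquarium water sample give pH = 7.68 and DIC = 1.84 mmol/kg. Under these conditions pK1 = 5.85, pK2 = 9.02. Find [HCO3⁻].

[HCO3⁻] = 1.74 mmol/kg

α₁ = 1 / (1 + [H⁺]/K1 + K2/[H⁺]) = 1 / (1 + 10^-1.83 + 10^-1.34)
   = 1 / (1 + 0.014791 + 0.045709) = 1/1.0605 = 0.9430
[HCO3⁻] = α₁ × DIC = 0.9430 × 1.84 = 1.74 mmol/kg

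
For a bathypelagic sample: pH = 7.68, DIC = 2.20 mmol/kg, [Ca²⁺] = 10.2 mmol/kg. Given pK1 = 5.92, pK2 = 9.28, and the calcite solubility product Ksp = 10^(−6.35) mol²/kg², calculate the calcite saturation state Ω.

α₂ = 1 / (1 + [H⁺]/K2 + [H⁺]²/(K1K2)) = 1 / (1 + 10^+1.60 + 10^-0.16)
   = 1 / (1 + 39.811 + 0.69183) = 1/41.503 = 0.02409
[CO3²⁻] = α₂ × DIC = 0.02409 × 2.20 = 0.05301 mmol/kg
Ksp = 10^(−6.35) = 4.467×10^-7
Ω = [Ca²⁺][CO3²⁻]/Ksp = (10.2×10^-3)(5.301×10^-5) / 4.467×10^-7 = 1.21

Ω = 1.21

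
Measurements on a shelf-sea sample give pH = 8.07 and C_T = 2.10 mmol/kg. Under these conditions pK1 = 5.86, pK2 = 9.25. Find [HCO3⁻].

α₁ = 1 / (1 + [H⁺]/K1 + K2/[H⁺]) = 1 / (1 + 10^-2.21 + 10^-1.18)
   = 1 / (1 + 0.0061660 + 0.066069) = 1/1.0722 = 0.9326
[HCO3⁻] = α₁ × DIC = 0.9326 × 2.10 = 1.96 mmol/kg

[HCO3⁻] = 1.96 mmol/kg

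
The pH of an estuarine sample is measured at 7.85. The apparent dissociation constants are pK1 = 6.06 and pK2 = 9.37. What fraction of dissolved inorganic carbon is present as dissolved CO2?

α₀ = 0.0155

α₀ = 1 / (1 + K1/[H⁺] + K1K2/[H⁺]²) = 1 / (1 + 10^+1.79 + 10^+0.27)
   = 1 / (1 + 61.660 + 1.8621) = 1/64.522 = 0.01550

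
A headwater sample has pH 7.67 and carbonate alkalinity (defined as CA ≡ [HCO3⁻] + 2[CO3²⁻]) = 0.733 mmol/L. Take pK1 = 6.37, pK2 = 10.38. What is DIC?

CA = [HCO3⁻] + 2[CO3²⁻] = (α₁ + 2α₂)·DIC
At pH 7.67: [H⁺]/K1 = 10^-1.30 = 0.050119, K2/[H⁺] = 10^-2.71 = 0.0019498
α₁ = 1/(1 + 0.050119 + 0.0019498) = 1/1.0521 = 0.9505; α₂ = α₁·K2/[H⁺] = 0.001853
α₁ + 2α₂ = 0.9542
DIC = CA / (α₁ + 2α₂) = 0.733 / 0.9542 = 0.768 mmol/L

DIC = 0.768 mmol/L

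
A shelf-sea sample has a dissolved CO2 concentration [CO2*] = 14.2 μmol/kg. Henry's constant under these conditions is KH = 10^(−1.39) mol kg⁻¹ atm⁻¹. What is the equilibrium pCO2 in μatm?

KH = 10^(−1.39) = 4.074×10^-2 mol kg⁻¹ atm⁻¹
pCO2 = [CO2*]/KH = 14.2×10^-6 / 4.074×10^-2 = 3.49×10^-4 atm = 349 μatm

pCO2 = 349 μatm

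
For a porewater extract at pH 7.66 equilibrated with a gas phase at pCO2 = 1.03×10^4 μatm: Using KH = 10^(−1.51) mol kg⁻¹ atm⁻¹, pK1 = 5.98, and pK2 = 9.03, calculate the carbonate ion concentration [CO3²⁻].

[CO3²⁻] = 0.650 mmol/kg

[CO2*] = KH · pCO2 = 10^(−1.51) × 1.03×10^4×10^-6 = 3.183×10^-4 mol/kg
α₀ = 1/(1 + K1/[H⁺] + K1K2/[H⁺]²) = 1/(1 + 10^+1.68 + 10^+0.31) = 0.01964
DIC = [CO2*]/α₀ = 3.183×10^-4 / 0.01964 = 16.20 mmol/kg
[CO3²⁻] = α₂·DIC; α₂ = 0.04011, so [CO3²⁻] = 0.04011 × 16.20 = 0.650 mmol/kg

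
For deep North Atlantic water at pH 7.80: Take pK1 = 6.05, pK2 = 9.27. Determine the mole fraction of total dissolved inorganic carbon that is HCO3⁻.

α₁ = 1 / (1 + [H⁺]/K1 + K2/[H⁺]) = 1 / (1 + 10^-1.75 + 10^-1.47)
   = 1 / (1 + 0.017783 + 0.033884) = 1/1.0517 = 0.9509

α₁ = 0.951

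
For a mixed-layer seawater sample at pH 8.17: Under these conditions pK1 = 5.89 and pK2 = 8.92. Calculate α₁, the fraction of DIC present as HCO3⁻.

α₁ = 1 / (1 + [H⁺]/K1 + K2/[H⁺]) = 1 / (1 + 10^-2.28 + 10^-0.75)
   = 1 / (1 + 0.0052481 + 0.17783) = 1/1.1831 = 0.8453

α₁ = 0.845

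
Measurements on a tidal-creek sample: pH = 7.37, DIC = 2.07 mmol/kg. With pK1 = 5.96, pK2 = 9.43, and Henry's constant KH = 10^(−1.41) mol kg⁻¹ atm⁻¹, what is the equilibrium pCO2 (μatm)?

α₀ = 1 / (1 + K1/[H⁺] + K1K2/[H⁺]²) = 1 / (1 + 10^+1.41 + 10^-0.65)
   = 1 / (1 + 25.704 + 0.22387) = 1/26.928 = 0.03714
[CO2*] = α₀ × DIC = 0.03714 × 2.07 = 0.07687 mmol/kg
pCO2 = [CO2*]/KH = 7.687×10^-5 / 3.890×10^-2 = 1980 μatm

pCO2 = 1980 μatm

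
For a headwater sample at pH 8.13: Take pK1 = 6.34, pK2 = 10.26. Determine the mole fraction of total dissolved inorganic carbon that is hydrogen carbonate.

α₁ = 1 / (1 + [H⁺]/K1 + K2/[H⁺]) = 1 / (1 + 10^-1.79 + 10^-2.13)
   = 1 / (1 + 0.016218 + 0.0074131) = 1/1.0236 = 0.9769

α₁ = 0.977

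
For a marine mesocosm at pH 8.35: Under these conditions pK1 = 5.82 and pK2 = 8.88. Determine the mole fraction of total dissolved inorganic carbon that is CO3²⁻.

α₂ = 1 / (1 + [H⁺]/K2 + [H⁺]²/(K1K2)) = 1 / (1 + 10^+0.53 + 10^-2.00)
   = 1 / (1 + 3.3884 + 0.010000) = 1/4.3984 = 0.2274

α₂ = 0.227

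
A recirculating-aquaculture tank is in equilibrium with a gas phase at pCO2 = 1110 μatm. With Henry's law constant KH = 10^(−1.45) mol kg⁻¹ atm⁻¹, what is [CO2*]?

KH = 10^(−1.45) = 3.548×10^-2 mol kg⁻¹ atm⁻¹
[CO2*] = KH · pCO2 = 3.548×10^-2 × 1110×10^-6 atm = 3.94×10^-5 mol/kg

[CO2*] = 39.4 μmol/kg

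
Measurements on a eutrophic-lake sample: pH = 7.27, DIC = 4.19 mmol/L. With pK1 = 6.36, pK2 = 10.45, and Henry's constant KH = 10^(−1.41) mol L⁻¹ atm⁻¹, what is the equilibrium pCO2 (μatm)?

pCO2 = 1.18×10^4 μatm

α₀ = 1 / (1 + K1/[H⁺] + K1K2/[H⁺]²) = 1 / (1 + 10^+0.91 + 10^-2.27)
   = 1 / (1 + 8.1283 + 0.0053703) = 1/9.1337 = 0.1095
[CO2*] = α₀ × DIC = 0.1095 × 4.19 = 0.4587 mmol/L
pCO2 = [CO2*]/KH = 4.587×10^-4 / 3.890×10^-2 = 1.18×10^4 μatm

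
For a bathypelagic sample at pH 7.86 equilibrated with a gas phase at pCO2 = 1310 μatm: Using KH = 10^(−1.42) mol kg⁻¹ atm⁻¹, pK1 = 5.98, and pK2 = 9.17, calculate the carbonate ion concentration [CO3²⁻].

[CO3²⁻] = 0.185 mmol/kg

[CO2*] = KH · pCO2 = 10^(−1.42) × 1310×10^-6 = 4.980×10^-5 mol/kg
α₀ = 1/(1 + K1/[H⁺] + K1K2/[H⁺]²) = 1/(1 + 10^+1.88 + 10^+0.57) = 0.01241
DIC = [CO2*]/α₀ = 4.980×10^-5 / 0.01241 = 4.013 mmol/kg
[CO3²⁻] = α₂·DIC; α₂ = 0.04611, so [CO3²⁻] = 0.04611 × 4.013 = 0.185 mmol/kg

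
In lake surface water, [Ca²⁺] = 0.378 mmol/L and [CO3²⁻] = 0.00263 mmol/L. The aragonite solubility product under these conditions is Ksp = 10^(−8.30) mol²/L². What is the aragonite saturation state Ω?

Ksp = 10^(−8.30) = 5.012×10^-9
Ω = [Ca²⁺][CO3²⁻]/Ksp = (0.378×10^-3)(0.00263×10^-3) / 5.012×10^-9 = 0.198

Ω = 0.198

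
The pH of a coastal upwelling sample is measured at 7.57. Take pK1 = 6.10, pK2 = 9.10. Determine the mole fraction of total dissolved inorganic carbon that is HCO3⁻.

α₁ = 0.940

α₁ = 1 / (1 + [H⁺]/K1 + K2/[H⁺]) = 1 / (1 + 10^-1.47 + 10^-1.53)
   = 1 / (1 + 0.033884 + 0.029512) = 1/1.0634 = 0.9404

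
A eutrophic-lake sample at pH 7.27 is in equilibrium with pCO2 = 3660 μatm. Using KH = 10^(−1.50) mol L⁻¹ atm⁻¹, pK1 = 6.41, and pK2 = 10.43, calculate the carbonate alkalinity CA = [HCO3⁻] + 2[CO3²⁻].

CA = 0.840 mmol/L

[CO2*] = KH · pCO2 = 10^(−1.50) × 3660×10^-6 = 1.157×10^-4 mol/L
α₀ = 1/(1 + K1/[H⁺] + K1K2/[H⁺]²) = 1/(1 + 10^+0.86 + 10^-2.30) = 0.1212
DIC = [CO2*]/α₀ = 1.157×10^-4 / 0.1212 = 0.9548 mmol/L
CA = (α₁ + 2α₂)·DIC = (0.8782 + 2×0.0006075) × 0.9548 = 0.840 mmol/L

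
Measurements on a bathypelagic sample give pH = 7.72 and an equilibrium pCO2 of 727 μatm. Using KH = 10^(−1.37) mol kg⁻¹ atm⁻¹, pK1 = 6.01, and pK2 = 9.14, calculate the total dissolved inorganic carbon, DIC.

DIC = 1.68 mmol/kg

[CO2*] = KH · pCO2 = 10^(−1.37) × 727×10^-6 = 3.101×10^-5 mol/kg
α₀ = 1/(1 + K1/[H⁺] + K1K2/[H⁺]²) = 1/(1 + 10^+1.71 + 10^+0.29) = 0.01844
DIC = [CO2*]/α₀ = 3.101×10^-5 / 0.01844 = 1.68 mmol/kg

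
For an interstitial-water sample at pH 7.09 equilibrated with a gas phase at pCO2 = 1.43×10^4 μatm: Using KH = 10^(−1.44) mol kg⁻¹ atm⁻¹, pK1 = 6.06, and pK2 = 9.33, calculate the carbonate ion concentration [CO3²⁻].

[CO3²⁻] = 0.0320 mmol/kg

[CO2*] = KH · pCO2 = 10^(−1.44) × 1.43×10^4×10^-6 = 5.192×10^-4 mol/kg
α₀ = 1/(1 + K1/[H⁺] + K1K2/[H⁺]²) = 1/(1 + 10^+1.03 + 10^-1.21) = 0.08491
DIC = [CO2*]/α₀ = 5.192×10^-4 / 0.08491 = 6.115 mmol/kg
[CO3²⁻] = α₂·DIC; α₂ = 0.005236, so [CO3²⁻] = 0.005236 × 6.115 = 0.0320 mmol/kg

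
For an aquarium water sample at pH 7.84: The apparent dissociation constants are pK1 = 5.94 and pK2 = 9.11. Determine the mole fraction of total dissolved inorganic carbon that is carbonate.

α₂ = 0.0504

α₂ = 1 / (1 + [H⁺]/K2 + [H⁺]²/(K1K2)) = 1 / (1 + 10^+1.27 + 10^-0.63)
   = 1 / (1 + 18.621 + 0.23442) = 1/19.855 = 0.05036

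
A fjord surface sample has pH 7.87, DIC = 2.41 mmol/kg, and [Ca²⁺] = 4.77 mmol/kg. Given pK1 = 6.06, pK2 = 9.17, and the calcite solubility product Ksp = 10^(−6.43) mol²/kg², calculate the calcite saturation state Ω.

α₂ = 1 / (1 + [H⁺]/K2 + [H⁺]²/(K1K2)) = 1 / (1 + 10^+1.30 + 10^-0.51)
   = 1 / (1 + 19.953 + 0.30903) = 1/21.262 = 0.04703
[CO3²⁻] = α₂ × DIC = 0.04703 × 2.41 = 0.1133 mmol/kg
Ksp = 10^(−6.43) = 3.715×10^-7
Ω = [Ca²⁺][CO3²⁻]/Ksp = (4.77×10^-3)(1.133×10^-4) / 3.715×10^-7 = 1.46

Ω = 1.46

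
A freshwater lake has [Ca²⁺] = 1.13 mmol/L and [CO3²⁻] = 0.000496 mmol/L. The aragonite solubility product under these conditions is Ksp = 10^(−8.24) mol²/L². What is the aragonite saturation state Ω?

Ω = 0.0974

Ksp = 10^(−8.24) = 5.754×10^-9
Ω = [Ca²⁺][CO3²⁻]/Ksp = (1.13×10^-3)(0.000496×10^-3) / 5.754×10^-9 = 0.0974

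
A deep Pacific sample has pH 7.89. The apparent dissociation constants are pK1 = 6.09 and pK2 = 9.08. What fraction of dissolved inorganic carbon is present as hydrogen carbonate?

α₁ = 1 / (1 + [H⁺]/K1 + K2/[H⁺]) = 1 / (1 + 10^-1.80 + 10^-1.19)
   = 1 / (1 + 0.015849 + 0.064565) = 1/1.0804 = 0.9256

α₁ = 0.926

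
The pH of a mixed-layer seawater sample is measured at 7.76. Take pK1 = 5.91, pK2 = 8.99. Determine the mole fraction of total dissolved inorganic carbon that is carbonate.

α₂ = 0.0549

α₂ = 1 / (1 + [H⁺]/K2 + [H⁺]²/(K1K2)) = 1 / (1 + 10^+1.23 + 10^-0.62)
   = 1 / (1 + 16.982 + 0.23988) = 1/18.222 = 0.05488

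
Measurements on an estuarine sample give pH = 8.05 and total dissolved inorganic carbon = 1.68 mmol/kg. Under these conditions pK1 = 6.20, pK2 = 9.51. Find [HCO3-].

[HCO3⁻] = 1.60 mmol/kg

α₁ = 1 / (1 + [H⁺]/K1 + K2/[H⁺]) = 1 / (1 + 10^-1.85 + 10^-1.46)
   = 1 / (1 + 0.014125 + 0.034674) = 1/1.0488 = 0.9535
[HCO3⁻] = α₁ × DIC = 0.9535 × 1.68 = 1.60 mmol/kg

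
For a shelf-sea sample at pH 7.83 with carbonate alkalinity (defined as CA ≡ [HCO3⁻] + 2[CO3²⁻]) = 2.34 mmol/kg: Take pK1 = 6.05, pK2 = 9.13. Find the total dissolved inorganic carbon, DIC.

CA = [HCO3⁻] + 2[CO3²⁻] = (α₁ + 2α₂)·DIC
At pH 7.83: [H⁺]/K1 = 10^-1.78 = 0.016596, K2/[H⁺] = 10^-1.30 = 0.050119
α₁ = 1/(1 + 0.016596 + 0.050119) = 1/1.0667 = 0.9375; α₂ = α₁·K2/[H⁺] = 0.04698
α₁ + 2α₂ = 1.0314
DIC = CA / (α₁ + 2α₂) = 2.34 / 1.0314 = 2.27 mmol/kg

DIC = 2.27 mmol/kg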